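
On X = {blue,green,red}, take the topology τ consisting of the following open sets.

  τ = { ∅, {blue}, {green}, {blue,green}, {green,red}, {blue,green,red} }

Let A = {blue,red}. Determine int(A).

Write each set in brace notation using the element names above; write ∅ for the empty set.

{blue}

interior: largest open inside A is {blue} (from ∅, {blue})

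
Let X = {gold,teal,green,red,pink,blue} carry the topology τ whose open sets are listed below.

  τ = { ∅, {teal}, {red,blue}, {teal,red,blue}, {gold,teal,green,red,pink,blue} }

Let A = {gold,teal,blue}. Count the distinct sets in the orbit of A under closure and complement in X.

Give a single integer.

8

closure: X∖int(X∖A) = X∖∅ = {gold,teal,green,red,pink,blue}
Let k=closure and c=complement:
  1. A     = {gold,teal,blue}
  2. kA    = {gold,teal,green,red,pink,blue}
  3. cA    = {green,red,pink}
  4. ckA   = ∅
  5. kcA   = {gold,green,red,pink,blue}
  6. ckcA  = {teal}
  7. kckcA = {gold,teal,green,pink}
  8. ckckcA = {red,blue}
— saturated at 8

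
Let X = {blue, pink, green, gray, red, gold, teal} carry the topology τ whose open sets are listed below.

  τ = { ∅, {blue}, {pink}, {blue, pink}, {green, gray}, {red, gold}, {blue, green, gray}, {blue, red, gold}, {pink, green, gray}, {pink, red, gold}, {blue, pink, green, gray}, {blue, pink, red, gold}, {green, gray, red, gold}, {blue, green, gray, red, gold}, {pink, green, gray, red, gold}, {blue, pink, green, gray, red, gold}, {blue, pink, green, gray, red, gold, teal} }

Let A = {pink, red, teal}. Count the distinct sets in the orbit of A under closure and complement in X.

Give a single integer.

complement {blue, green, gray, gold}; its interior {blue, green, gray}; cl(A) = X∖{blue, green, gray} = {pink, red, gold, teal}
With k = closure, c = complement:
  1. A     = {pink, red, teal}
  2. kA    = {pink, red, gold, teal}
  3. cA    = {blue, green, gray, gold}
  4. ckA   = {blue, green, gray}
  5. kcA   = {blue, green, gray, red, gold, teal}
  6. kckA  = {blue, green, gray, teal}
  7. ckcA  = {pink}
  8. ckckA = {pink, red, gold}
  9. kckcA = {pink, teal}
  10. ckckcA = {blue, green, gray, red, gold}
k, c of each give nothing new

10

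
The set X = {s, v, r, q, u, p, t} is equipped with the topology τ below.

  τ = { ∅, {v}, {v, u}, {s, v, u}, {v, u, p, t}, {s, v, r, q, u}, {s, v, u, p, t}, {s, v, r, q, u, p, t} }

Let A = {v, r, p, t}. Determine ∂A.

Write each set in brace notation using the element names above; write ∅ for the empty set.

{s, r, q, u, p, t}

opens ⊆ A: ∅, {v}; union → int = {v}
complement {s, q, u}; its interior ∅; cl(A) = X∖∅ = {s, v, r, q, u, p, t}
boundary = {s, v, r, q, u, p, t} ∖ {v} = {s, r, q, u, p, t}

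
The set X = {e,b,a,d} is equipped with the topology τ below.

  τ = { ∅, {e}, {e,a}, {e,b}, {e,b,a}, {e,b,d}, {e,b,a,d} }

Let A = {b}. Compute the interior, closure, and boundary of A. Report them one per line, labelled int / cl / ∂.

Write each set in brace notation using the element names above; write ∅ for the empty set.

open subsets of A: ∅; so int(A) = ∅
closure: X∖int(X∖A) = X∖{e,a} = {b,d}
∂A = {b,d} minus ∅ = {b,d}

int(A) = ∅
cl(A)  = {b,d}
∂A     = {b,d}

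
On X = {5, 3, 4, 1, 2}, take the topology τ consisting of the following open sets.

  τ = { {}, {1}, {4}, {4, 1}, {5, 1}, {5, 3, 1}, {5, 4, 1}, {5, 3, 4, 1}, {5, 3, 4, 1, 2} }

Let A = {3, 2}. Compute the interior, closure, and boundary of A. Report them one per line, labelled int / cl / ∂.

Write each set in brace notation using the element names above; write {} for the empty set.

interior: largest open inside A is {} (from {})
cl via duality: int({5, 4, 1}) = {5, 4, 1}, so X∖{5, 4, 1} = {3, 2}
cl∖int = {3, 2}

int(A) = {}
cl(A)  = {3, 2}
∂A     = {3, 2}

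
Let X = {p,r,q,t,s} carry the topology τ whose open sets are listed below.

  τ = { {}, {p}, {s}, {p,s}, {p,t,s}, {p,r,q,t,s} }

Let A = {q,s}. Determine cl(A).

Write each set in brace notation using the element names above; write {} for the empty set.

cl via duality: int({p,r,t}) = {p}, so X∖{p} = {r,q,t,s}

{r,q,t,s}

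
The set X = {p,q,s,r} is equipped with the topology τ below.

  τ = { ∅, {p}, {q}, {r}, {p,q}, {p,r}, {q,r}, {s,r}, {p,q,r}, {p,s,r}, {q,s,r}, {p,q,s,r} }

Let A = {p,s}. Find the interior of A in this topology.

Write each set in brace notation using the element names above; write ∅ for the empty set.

{p}

open subsets of A: ∅, {p}; so int(A) = {p}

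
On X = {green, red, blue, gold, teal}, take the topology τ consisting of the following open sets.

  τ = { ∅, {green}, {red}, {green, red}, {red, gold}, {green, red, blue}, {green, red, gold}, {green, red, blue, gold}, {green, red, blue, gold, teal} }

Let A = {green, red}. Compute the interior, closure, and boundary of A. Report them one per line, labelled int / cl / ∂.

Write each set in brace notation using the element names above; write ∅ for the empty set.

open subsets of A: ∅, {red}, {green}, {green, red}; so int(A) = {green, red}
closure: X∖int(X∖A) = X∖∅ = {green, red, blue, gold, teal}
∂A = {green, red, blue, gold, teal} minus {green, red} = {blue, gold, teal}

int(A) = {green, red}
cl(A)  = {green, red, blue, gold, teal}
∂A     = {blue, gold, teal}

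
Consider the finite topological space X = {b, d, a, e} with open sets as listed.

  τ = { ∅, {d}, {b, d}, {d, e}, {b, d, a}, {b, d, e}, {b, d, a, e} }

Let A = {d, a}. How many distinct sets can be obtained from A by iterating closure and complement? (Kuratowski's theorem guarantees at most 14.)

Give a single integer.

6

closure: X∖int(X∖A) = X∖∅ = {b, d, a, e}
Let k=closure and c=complement:
  1. A     = {d, a}
  2. kA    = {b, d, a, e}
  3. cA    = {b, e}
  4. ckA   = ∅
  5. kcA   = {b, a, e}
  6. ckcA  = {d}
— saturated at 6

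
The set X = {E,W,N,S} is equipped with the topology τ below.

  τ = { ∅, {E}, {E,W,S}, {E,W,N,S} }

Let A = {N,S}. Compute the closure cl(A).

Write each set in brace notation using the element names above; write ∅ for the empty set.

X∖A={E,W}, int(X∖A)={E}, hence cl(A)={W,N,S}

{W,N,S}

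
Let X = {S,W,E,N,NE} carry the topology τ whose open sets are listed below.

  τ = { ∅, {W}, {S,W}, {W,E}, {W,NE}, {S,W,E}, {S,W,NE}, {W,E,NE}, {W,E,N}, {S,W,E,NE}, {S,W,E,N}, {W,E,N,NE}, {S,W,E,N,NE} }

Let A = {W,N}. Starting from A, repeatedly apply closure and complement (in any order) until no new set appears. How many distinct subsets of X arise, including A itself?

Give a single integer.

X∖A={S,E,NE}, int(X∖A)=∅, hence cl(A)={S,W,E,N,NE}
Orbit (k=closure, c=complement):
  1. A     = {W,N}
  2. kA    = {S,W,E,N,NE}
  3. cA    = {S,E,NE}
  4. ckA   = ∅
  5. kcA   = {S,E,N,NE}
  6. ckcA  = {W}
(closed under both — stop)

6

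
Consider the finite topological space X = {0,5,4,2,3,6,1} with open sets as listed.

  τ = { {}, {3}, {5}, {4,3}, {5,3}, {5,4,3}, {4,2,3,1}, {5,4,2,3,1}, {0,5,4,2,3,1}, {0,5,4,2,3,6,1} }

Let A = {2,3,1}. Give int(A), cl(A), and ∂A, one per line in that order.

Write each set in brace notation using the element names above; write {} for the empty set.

opens ⊆ A: {}, {3}; union → int = {3}
complement {0,5,4,6}; its interior {5}; cl(A) = X∖{5} = {0,4,2,3,6,1}
boundary = {0,4,2,3,6,1} ∖ {3} = {0,4,2,6,1}

int(A) = {3}
cl(A)  = {0,4,2,3,6,1}
∂A     = {0,4,2,6,1}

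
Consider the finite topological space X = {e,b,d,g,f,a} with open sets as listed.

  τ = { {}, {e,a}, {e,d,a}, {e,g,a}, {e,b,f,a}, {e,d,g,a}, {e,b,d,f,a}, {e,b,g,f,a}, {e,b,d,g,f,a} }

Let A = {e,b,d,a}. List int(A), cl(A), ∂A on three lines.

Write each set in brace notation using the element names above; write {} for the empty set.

int(A) = {e,d,a}
cl(A)  = {e,b,d,g,f,a}
∂A     = {b,g,f}

interior: largest open inside A is {e,d,a} (from {}, {e,a}, {e,d,a})
cl via duality: int({g,f}) = {}, so X∖{} = {e,b,d,g,f,a}
cl∖int = {b,g,f}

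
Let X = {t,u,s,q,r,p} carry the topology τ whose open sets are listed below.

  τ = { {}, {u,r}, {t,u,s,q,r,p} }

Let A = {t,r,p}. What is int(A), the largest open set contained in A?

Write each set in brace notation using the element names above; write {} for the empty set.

{}

U open, U⊆A: {}. int(A) = ⋃ = {}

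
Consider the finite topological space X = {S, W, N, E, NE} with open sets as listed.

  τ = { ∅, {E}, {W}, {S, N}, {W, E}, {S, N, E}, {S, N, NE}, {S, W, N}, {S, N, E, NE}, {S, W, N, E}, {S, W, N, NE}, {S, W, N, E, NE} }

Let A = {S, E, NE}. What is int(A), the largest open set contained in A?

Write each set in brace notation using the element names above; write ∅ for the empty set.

opens ⊆ A: ∅, {E}; union → int = {E}

{E}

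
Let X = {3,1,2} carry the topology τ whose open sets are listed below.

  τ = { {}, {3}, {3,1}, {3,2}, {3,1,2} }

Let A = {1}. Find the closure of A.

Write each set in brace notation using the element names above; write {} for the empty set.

complement {3,2}; its interior {3,2}; cl(A) = X∖{3,2} = {1}

{1}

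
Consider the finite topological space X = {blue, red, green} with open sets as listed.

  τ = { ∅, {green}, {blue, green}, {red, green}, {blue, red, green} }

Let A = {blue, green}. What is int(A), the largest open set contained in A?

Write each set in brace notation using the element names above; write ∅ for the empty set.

{blue, green}

interior: largest open inside A is {blue, green} (from ∅, {green}, {blue, green})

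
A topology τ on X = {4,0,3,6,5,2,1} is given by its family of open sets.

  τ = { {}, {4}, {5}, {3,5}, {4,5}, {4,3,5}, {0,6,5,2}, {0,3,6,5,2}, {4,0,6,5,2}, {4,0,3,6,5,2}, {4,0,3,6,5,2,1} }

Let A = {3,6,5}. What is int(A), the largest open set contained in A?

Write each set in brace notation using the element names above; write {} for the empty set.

interior: largest open inside A is {3,5} (from {}, {5}, {3,5})

{3,5}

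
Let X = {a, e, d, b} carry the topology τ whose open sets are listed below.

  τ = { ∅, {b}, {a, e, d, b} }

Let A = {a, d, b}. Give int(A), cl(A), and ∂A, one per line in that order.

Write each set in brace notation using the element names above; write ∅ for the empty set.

int(A) = {b}
cl(A)  = {a, e, d, b}
∂A     = {a, e, d}

open subsets of A: ∅, {b}; so int(A) = {b}
closure: X∖int(X∖A) = X∖∅ = {a, e, d, b}
∂A = {a, e, d, b} minus {b} = {a, e, d}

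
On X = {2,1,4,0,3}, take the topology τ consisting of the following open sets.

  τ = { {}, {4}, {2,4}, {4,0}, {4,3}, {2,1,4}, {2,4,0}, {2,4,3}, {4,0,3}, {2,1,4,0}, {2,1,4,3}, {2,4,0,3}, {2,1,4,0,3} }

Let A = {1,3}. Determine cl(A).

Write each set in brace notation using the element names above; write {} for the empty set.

{1,3}

complement {2,4,0}; its interior {2,4,0}; cl(A) = X∖{2,4,0} = {1,3}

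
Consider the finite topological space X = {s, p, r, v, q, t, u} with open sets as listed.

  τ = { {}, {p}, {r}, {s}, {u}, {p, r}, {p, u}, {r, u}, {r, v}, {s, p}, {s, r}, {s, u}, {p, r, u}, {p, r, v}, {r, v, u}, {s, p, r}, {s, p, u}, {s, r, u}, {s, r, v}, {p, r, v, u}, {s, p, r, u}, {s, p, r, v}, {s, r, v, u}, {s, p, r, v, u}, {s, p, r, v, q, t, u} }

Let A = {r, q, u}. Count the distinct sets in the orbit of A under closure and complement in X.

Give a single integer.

8

closure: X∖int(X∖A) = X∖{s, p} = {r, v, q, t, u}
Let k=closure and c=complement:
  1. A     = {r, q, u}
  2. kA    = {r, v, q, t, u}
  3. cA    = {s, p, v, t}
  4. ckA   = {s, p}
  5. kcA   = {s, p, v, q, t}
  6. kckA  = {s, p, q, t}
  7. ckcA  = {r, u}
  8. ckckA = {r, v, u}
— saturated at 8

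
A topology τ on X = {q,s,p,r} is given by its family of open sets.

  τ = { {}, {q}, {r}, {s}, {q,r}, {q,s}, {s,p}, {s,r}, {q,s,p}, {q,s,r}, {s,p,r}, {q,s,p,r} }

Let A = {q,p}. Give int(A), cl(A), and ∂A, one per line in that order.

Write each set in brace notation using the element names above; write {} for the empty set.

interior: largest open inside A is {q} (from {}, {q})
cl via duality: int({s,r}) = {s,r}, so X∖{s,r} = {q,p}
cl∖int = {p}

int(A) = {q}
cl(A)  = {q,p}
∂A     = {p}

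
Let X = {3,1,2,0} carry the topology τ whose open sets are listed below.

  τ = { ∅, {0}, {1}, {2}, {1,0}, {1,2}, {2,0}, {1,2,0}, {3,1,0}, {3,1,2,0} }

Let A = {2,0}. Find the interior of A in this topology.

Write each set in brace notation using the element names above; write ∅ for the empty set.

interior: largest open inside A is {2,0} (from ∅, {0}, {2}, {2,0})

{2,0}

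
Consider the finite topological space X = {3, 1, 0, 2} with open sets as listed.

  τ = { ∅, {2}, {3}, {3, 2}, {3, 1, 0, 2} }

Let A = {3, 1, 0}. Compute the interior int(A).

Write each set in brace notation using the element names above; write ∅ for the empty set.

open subsets of A: ∅, {3}; so int(A) = {3}

{3}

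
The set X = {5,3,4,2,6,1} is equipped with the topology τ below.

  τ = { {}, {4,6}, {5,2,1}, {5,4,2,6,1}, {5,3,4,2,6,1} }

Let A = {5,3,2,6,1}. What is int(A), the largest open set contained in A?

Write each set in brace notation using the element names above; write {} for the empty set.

U open, U⊆A: {}, {5,2,1}. int(A) = ⋃ = {5,2,1}

{5,2,1}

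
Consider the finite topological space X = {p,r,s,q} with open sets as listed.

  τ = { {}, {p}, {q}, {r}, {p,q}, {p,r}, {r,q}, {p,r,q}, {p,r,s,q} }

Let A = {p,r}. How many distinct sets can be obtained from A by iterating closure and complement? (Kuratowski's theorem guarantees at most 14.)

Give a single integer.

complement {s,q}; its interior {q}; cl(A) = X∖{q} = {p,r,s}
With k = closure, c = complement:
  1. A     = {p,r}
  2. kA    = {p,r,s}
  3. cA    = {s,q}
  4. ckA   = {q}
k, c of each give nothing new

4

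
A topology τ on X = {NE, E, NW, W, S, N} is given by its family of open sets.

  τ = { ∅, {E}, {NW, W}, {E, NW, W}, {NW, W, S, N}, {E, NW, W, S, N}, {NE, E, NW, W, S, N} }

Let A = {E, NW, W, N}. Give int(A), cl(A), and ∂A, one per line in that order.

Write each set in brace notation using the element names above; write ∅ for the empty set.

open subsets of A: ∅, {E}, {NW, W}, {E, NW, W}; so int(A) = {E, NW, W}
closure: X∖int(X∖A) = X∖∅ = {NE, E, NW, W, S, N}
∂A = {NE, E, NW, W, S, N} minus {E, NW, W} = {NE, S, N}

int(A) = {E, NW, W}
cl(A)  = {NE, E, NW, W, S, N}
∂A     = {NE, S, N}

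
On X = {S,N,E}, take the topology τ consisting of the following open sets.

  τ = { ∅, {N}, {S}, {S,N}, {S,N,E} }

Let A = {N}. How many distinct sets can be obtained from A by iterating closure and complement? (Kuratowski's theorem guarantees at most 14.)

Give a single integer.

X∖A={S,E}, int(X∖A)={S}, hence cl(A)={N,E}
Orbit (k=closure, c=complement):
  1. A     = {N}
  2. kA    = {N,E}
  3. cA    = {S,E}
  4. ckA   = {S}
(closed under both — stop)

4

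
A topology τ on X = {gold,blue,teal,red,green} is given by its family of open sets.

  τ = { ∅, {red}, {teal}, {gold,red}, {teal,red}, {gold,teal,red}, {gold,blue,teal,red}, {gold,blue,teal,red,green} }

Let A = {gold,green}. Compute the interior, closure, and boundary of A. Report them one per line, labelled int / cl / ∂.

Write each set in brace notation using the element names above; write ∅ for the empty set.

int(A) = ∅
cl(A)  = {gold,blue,green}
∂A     = {gold,blue,green}

open subsets of A: ∅; so int(A) = ∅
closure: X∖int(X∖A) = X∖{teal,red} = {gold,blue,green}
∂A = {gold,blue,green} minus ∅ = {gold,blue,green}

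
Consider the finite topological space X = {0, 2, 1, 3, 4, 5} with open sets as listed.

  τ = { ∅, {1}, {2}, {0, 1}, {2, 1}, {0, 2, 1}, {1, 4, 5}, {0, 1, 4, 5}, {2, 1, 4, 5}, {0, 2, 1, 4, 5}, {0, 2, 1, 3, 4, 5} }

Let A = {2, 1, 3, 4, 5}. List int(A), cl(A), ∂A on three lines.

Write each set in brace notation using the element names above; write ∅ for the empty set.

open subsets of A: ∅, {2}, {1}, {2, 1}, {1, 4, 5}, {2, 1, 4, 5}; so int(A) = {2, 1, 4, 5}
closure: X∖int(X∖A) = X∖∅ = {0, 2, 1, 3, 4, 5}
∂A = {0, 2, 1, 3, 4, 5} minus {2, 1, 4, 5} = {0, 3}

int(A) = {2, 1, 4, 5}
cl(A)  = {0, 2, 1, 3, 4, 5}
∂A     = {0, 3}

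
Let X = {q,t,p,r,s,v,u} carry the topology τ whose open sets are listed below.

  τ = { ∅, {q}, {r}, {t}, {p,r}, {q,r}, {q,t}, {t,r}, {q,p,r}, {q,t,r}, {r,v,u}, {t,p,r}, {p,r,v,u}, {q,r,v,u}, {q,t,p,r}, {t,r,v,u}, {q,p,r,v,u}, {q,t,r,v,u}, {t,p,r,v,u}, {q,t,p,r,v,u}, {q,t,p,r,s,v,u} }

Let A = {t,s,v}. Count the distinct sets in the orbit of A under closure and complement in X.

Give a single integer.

8

closure: X∖int(X∖A) = X∖{q,p,r} = {t,s,v,u}
Let k=closure and c=complement:
  1. A     = {t,s,v}
  2. kA    = {t,s,v,u}
  3. cA    = {q,p,r,u}
  4. ckA   = {q,p,r}
  5. kcA   = {q,p,r,s,v,u}
  6. ckcA  = {t}
  7. kckcA = {t,s}
  8. ckckcA = {q,p,r,v,u}
— saturated at 8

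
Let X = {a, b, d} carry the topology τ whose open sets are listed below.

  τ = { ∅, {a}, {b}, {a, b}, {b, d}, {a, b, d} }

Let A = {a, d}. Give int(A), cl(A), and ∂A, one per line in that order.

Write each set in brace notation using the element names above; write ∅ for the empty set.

int(A) = {a}
cl(A)  = {a, d}
∂A     = {d}

open subsets of A: ∅, {a}; so int(A) = {a}
closure: X∖int(X∖A) = X∖{b} = {a, d}
∂A = {a, d} minus {a} = {d}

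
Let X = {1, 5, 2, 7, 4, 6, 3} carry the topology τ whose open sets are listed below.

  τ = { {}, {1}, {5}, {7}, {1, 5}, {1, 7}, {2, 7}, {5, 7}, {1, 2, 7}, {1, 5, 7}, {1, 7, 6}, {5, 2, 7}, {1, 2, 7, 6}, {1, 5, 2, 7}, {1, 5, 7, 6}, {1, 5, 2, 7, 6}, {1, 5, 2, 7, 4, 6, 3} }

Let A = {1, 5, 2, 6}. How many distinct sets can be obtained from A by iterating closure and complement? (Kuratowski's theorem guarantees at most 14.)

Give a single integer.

closure: X∖int(X∖A) = X∖{7} = {1, 5, 2, 4, 6, 3}
Let k=closure and c=complement:
  1. A     = {1, 5, 2, 6}
  2. kA    = {1, 5, 2, 4, 6, 3}
  3. cA    = {7, 4, 3}
  4. ckA   = {7}
  5. kcA   = {2, 7, 4, 6, 3}
  6. ckcA  = {1, 5}
  7. kckcA = {1, 5, 4, 6, 3}
  8. ckckcA = {2, 7}
— saturated at 8

8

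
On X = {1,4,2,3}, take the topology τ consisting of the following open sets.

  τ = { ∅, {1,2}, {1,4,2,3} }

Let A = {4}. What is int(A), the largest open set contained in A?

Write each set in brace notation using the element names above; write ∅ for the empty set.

∅

open subsets of A: ∅; so int(A) = ∅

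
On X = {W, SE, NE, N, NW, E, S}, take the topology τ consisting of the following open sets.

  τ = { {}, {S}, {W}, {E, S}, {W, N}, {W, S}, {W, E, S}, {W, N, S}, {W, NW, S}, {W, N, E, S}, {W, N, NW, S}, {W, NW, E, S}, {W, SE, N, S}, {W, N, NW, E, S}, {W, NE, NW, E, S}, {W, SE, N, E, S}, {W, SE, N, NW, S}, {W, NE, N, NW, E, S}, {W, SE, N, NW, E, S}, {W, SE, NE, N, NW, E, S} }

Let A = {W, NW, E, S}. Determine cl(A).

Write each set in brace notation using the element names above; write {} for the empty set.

closure: X∖int(X∖A) = X∖{} = {W, SE, NE, N, NW, E, S}

{W, SE, NE, N, NW, E, S}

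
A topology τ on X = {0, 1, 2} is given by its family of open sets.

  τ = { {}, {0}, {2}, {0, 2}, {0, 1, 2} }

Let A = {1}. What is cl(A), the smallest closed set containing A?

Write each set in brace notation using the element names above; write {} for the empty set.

{1}

complement {0, 2}; its interior {0, 2}; cl(A) = X∖{0, 2} = {1}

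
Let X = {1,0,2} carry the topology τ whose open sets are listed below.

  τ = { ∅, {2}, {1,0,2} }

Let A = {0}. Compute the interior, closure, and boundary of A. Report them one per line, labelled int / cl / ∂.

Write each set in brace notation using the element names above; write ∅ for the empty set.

int(A) = ∅
cl(A)  = {1,0}
∂A     = {1,0}

interior: largest open inside A is ∅ (from ∅)
cl via duality: int({1,2}) = {2}, so X∖{2} = {1,0}
cl∖int = {1,0}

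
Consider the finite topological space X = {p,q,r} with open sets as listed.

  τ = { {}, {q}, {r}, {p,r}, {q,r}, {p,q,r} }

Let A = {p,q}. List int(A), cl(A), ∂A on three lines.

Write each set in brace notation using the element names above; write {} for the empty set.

interior: largest open inside A is {q} (from {}, {q})
cl via duality: int({r}) = {r}, so X∖{r} = {p,q}
cl∖int = {p}

int(A) = {q}
cl(A)  = {p,q}
∂A     = {p}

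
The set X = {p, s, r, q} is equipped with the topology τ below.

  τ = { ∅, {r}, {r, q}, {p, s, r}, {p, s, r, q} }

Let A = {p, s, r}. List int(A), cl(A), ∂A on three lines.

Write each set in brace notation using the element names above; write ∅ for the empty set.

int(A) = {p, s, r}
cl(A)  = {p, s, r, q}
∂A     = {q}

U open, U⊆A: ∅, {r}, {p, s, r}. int(A) = ⋃ = {p, s, r}
X∖A={q}, int(X∖A)=∅, hence cl(A)={p, s, r, q}
∂A: remove int from cl → {q}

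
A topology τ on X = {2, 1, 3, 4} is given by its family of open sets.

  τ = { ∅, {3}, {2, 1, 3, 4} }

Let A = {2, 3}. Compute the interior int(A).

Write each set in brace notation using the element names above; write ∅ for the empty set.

{3}

opens ⊆ A: ∅, {3}; union → int = {3}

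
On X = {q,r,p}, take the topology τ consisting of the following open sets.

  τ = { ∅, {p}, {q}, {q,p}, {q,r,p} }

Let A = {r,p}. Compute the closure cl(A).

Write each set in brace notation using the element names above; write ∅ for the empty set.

{r,p}

cl via duality: int({q}) = {q}, so X∖{q} = {r,p}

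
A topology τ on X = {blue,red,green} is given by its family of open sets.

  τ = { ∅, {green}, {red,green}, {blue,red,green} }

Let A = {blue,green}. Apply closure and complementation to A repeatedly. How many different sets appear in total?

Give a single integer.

X∖A={red}, int(X∖A)=∅, hence cl(A)={blue,red,green}
Orbit (k=closure, c=complement):
  1. A     = {blue,green}
  2. kA    = {blue,red,green}
  3. cA    = {red}
  4. ckA   = ∅
  5. kcA   = {blue,red}
  6. ckcA  = {green}
(closed under both — stop)

6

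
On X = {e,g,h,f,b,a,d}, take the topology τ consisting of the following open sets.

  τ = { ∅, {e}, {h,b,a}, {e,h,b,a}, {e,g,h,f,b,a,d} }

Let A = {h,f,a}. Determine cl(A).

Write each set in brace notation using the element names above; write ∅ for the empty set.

{g,h,f,b,a,d}

cl via duality: int({e,g,b,d}) = {e}, so X∖{e} = {g,h,f,b,a,d}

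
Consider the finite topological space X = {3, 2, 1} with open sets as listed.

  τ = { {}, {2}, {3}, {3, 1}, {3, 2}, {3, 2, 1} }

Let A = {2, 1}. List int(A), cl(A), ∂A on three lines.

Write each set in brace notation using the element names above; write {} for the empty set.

U open, U⊆A: {}, {2}. int(A) = ⋃ = {2}
X∖A={3}, int(X∖A)={3}, hence cl(A)={2, 1}
∂A: remove int from cl → {1}

int(A) = {2}
cl(A)  = {2, 1}
∂A     = {1}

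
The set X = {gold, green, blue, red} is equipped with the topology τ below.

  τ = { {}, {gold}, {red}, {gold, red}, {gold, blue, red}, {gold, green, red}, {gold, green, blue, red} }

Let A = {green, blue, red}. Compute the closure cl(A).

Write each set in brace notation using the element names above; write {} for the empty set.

closure: X∖int(X∖A) = X∖{gold} = {green, blue, red}

{green, blue, red}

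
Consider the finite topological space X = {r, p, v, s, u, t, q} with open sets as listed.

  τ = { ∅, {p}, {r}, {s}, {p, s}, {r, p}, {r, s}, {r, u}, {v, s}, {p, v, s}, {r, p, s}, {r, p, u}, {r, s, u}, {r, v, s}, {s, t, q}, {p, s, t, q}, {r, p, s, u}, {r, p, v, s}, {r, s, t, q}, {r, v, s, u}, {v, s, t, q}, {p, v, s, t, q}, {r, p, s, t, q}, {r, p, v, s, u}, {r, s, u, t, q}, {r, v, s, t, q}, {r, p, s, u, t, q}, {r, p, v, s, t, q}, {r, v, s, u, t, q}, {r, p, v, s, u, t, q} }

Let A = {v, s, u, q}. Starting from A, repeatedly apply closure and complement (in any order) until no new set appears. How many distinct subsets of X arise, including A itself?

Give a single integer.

8

closure: X∖int(X∖A) = X∖{r, p} = {v, s, u, t, q}
Let k=closure and c=complement:
  1. A     = {v, s, u, q}
  2. kA    = {v, s, u, t, q}
  3. cA    = {r, p, t}
  4. ckA   = {r, p}
  5. kcA   = {r, p, u, t, q}
  6. kckA  = {r, p, u}
  7. ckcA  = {v, s}
  8. ckckA = {v, s, t, q}
— saturated at 8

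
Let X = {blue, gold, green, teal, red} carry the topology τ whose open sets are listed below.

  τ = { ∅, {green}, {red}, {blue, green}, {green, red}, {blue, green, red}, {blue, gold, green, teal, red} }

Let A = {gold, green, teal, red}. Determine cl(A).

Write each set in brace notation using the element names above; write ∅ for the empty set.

complement {blue}; its interior ∅; cl(A) = X∖∅ = {blue, gold, green, teal, red}

{blue, gold, green, teal, red}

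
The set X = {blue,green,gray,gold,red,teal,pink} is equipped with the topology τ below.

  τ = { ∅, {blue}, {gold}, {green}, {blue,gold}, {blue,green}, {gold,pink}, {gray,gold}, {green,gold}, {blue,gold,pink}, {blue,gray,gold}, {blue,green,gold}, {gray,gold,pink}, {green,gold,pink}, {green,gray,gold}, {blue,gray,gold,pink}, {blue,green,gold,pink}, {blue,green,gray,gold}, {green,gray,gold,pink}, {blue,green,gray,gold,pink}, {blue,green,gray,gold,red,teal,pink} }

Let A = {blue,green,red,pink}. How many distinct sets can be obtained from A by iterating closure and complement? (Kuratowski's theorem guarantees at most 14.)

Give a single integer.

8

X∖A={gray,gold,teal}, int(X∖A)={gray,gold}, hence cl(A)={blue,green,red,teal,pink}
Orbit (k=closure, c=complement):
  1. A     = {blue,green,red,pink}
  2. kA    = {blue,green,red,teal,pink}
  3. cA    = {gray,gold,teal}
  4. ckA   = {gray,gold}
  5. kcA   = {gray,gold,red,teal,pink}
  6. ckcA  = {blue,green}
  7. kckcA = {blue,green,red,teal}
  8. ckckcA = {gray,gold,pink}
(closed under both — stop)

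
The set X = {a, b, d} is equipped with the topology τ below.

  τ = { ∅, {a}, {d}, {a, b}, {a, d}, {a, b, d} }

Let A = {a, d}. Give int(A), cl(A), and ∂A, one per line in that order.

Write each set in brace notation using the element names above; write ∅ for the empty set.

int(A) = {a, d}
cl(A)  = {a, b, d}
∂A     = {b}

interior: largest open inside A is {a, d} (from ∅, {d}, {a}, {a, d})
cl via duality: int({b}) = ∅, so X∖∅ = {a, b, d}
cl∖int = {b}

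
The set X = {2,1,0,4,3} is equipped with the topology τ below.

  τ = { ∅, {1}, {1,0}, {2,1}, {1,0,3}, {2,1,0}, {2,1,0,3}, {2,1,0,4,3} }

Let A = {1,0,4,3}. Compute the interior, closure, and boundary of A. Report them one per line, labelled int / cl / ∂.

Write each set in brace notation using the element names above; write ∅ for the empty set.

interior: largest open inside A is {1,0,3} (from ∅, {1}, {1,0}, {1,0,3})
cl via duality: int({2}) = ∅, so X∖∅ = {2,1,0,4,3}
cl∖int = {2,4}

int(A) = {1,0,3}
cl(A)  = {2,1,0,4,3}
∂A     = {2,4}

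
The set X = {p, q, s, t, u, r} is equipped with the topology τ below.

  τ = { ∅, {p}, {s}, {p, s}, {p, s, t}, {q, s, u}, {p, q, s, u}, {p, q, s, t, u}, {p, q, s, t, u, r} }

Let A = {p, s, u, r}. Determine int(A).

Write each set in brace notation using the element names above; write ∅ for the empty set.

{p, s}

U open, U⊆A: ∅, {s}, {p}, {p, s}. int(A) = ⋃ = {p, s}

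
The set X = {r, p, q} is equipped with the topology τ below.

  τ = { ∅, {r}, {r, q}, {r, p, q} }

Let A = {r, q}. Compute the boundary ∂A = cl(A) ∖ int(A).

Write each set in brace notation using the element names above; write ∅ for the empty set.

U open, U⊆A: ∅, {r}, {r, q}. int(A) = ⋃ = {r, q}
X∖A={p}, int(X∖A)=∅, hence cl(A)={r, p, q}
∂A: remove int from cl → {p}

{p}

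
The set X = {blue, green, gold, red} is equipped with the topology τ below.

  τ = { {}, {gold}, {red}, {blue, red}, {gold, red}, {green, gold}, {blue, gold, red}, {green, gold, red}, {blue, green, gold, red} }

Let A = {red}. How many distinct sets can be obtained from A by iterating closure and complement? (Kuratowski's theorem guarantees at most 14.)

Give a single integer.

4

complement {blue, green, gold}; its interior {green, gold}; cl(A) = X∖{green, gold} = {blue, red}
With k = closure, c = complement:
  1. A     = {red}
  2. kA    = {blue, red}
  3. cA    = {blue, green, gold}
  4. ckA   = {green, gold}
k, c of each give nothing new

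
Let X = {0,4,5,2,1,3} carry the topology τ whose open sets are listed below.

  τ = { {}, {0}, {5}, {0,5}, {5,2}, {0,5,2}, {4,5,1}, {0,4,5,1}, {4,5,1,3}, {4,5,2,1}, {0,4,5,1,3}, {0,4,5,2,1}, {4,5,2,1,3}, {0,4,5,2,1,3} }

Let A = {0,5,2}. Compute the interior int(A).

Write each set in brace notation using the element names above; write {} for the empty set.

open subsets of A: {}, {0}, {5}, {0,5}, {5,2}, {0,5,2}; so int(A) = {0,5,2}

{0,5,2}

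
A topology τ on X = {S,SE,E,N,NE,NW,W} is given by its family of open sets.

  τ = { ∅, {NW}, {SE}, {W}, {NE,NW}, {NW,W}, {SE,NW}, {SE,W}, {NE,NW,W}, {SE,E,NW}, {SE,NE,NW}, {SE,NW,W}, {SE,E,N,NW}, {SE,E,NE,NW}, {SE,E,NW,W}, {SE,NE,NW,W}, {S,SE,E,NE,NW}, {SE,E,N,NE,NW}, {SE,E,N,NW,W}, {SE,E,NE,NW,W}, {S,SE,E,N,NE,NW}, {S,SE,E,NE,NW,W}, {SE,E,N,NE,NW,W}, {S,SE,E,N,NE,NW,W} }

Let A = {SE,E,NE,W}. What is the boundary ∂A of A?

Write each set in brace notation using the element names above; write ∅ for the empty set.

{S,E,N,NE}

interior: largest open inside A is {SE,W} (from ∅, {W}, {SE}, {SE,W})
cl via duality: int({S,N,NW}) = {NW}, so X∖{NW} = {S,SE,E,N,NE,W}
cl∖int = {S,E,N,NE}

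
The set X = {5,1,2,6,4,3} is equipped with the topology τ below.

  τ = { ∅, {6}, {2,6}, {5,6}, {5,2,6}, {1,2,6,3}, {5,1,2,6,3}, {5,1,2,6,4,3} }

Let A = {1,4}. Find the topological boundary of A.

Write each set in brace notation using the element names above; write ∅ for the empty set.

{1,4,3}

U open, U⊆A: ∅. int(A) = ⋃ = ∅
X∖A={5,2,6,3}, int(X∖A)={5,2,6}, hence cl(A)={1,4,3}
∂A: remove int from cl → {1,4,3}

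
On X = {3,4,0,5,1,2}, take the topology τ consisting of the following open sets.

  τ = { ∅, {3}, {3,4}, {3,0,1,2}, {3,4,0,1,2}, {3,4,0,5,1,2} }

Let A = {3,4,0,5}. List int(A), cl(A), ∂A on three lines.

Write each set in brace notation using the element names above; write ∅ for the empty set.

U open, U⊆A: ∅, {3}, {3,4}. int(A) = ⋃ = {3,4}
X∖A={1,2}, int(X∖A)=∅, hence cl(A)={3,4,0,5,1,2}
∂A: remove int from cl → {0,5,1,2}

int(A) = {3,4}
cl(A)  = {3,4,0,5,1,2}
∂A     = {0,5,1,2}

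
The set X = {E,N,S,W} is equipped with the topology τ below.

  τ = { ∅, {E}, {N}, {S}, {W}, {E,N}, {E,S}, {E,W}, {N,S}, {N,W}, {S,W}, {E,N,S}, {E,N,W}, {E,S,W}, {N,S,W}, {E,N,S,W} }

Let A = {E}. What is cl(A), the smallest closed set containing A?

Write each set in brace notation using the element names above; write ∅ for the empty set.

cl via duality: int({N,S,W}) = {N,S,W}, so X∖{N,S,W} = {E}

{E}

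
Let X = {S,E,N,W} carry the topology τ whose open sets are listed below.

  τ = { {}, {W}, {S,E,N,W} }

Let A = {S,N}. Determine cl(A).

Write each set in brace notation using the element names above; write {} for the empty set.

X∖A={E,W}, int(X∖A)={W}, hence cl(A)={S,E,N}

{S,E,N}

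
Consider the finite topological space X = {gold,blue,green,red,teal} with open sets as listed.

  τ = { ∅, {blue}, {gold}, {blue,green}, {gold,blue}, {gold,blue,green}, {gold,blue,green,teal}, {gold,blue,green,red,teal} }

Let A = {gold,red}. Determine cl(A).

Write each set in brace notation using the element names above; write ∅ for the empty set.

{gold,red,teal}

closure: X∖int(X∖A) = X∖{blue,green} = {gold,red,teal}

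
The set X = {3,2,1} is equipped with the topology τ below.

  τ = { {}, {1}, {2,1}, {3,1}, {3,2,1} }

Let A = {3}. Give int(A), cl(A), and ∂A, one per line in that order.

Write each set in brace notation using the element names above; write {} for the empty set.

U open, U⊆A: {}. int(A) = ⋃ = {}
X∖A={2,1}, int(X∖A)={2,1}, hence cl(A)={3}
∂A: remove int from cl → {3}

int(A) = {}
cl(A)  = {3}
∂A     = {3}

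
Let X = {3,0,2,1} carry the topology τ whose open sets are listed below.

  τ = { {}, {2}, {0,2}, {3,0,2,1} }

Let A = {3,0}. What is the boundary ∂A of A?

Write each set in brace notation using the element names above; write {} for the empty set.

{3,0,1}

open subsets of A: {}; so int(A) = {}
closure: X∖int(X∖A) = X∖{2} = {3,0,1}
∂A = {3,0,1} minus {} = {3,0,1}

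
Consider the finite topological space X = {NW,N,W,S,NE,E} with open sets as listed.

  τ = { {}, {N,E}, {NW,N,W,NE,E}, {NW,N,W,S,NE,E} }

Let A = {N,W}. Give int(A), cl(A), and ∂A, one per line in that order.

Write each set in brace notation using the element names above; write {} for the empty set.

int(A) = {}
cl(A)  = {NW,N,W,S,NE,E}
∂A     = {NW,N,W,S,NE,E}

interior: largest open inside A is {} (from {})
cl via duality: int({NW,S,NE,E}) = {}, so X∖{} = {NW,N,W,S,NE,E}
cl∖int = {NW,N,W,S,NE,E}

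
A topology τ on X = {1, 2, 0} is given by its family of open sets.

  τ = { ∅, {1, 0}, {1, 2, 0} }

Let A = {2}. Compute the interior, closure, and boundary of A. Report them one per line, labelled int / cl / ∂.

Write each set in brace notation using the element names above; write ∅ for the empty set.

U open, U⊆A: ∅. int(A) = ⋃ = ∅
X∖A={1, 0}, int(X∖A)={1, 0}, hence cl(A)={2}
∂A: remove int from cl → {2}

int(A) = ∅
cl(A)  = {2}
∂A     = {2}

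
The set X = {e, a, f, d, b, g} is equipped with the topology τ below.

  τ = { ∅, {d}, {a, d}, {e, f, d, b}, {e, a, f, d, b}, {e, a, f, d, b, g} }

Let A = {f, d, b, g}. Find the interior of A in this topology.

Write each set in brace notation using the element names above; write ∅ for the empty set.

{d}

interior: largest open inside A is {d} (from ∅, {d})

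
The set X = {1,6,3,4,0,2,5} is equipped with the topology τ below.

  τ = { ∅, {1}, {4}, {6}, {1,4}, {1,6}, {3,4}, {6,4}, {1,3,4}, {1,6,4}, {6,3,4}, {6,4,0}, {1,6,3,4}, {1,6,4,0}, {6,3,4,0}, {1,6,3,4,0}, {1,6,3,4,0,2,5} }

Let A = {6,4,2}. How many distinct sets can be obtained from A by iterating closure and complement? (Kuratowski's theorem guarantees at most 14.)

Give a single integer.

8

complement {1,3,0,5}; its interior {1}; cl(A) = X∖{1} = {6,3,4,0,2,5}
With k = closure, c = complement:
  1. A     = {6,4,2}
  2. kA    = {6,3,4,0,2,5}
  3. cA    = {1,3,0,5}
  4. ckA   = {1}
  5. kcA   = {1,3,0,2,5}
  6. kckA  = {1,2,5}
  7. ckcA  = {6,4}
  8. ckckA = {6,3,4,0}
k, c of each give nothing new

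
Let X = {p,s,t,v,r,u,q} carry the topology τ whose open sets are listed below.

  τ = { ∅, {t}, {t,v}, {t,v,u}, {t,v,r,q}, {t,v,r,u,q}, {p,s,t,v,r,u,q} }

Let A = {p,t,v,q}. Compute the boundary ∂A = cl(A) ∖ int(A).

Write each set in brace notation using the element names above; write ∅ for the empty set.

open subsets of A: ∅, {t}, {t,v}; so int(A) = {t,v}
closure: X∖int(X∖A) = X∖∅ = {p,s,t,v,r,u,q}
∂A = {p,s,t,v,r,u,q} minus {t,v} = {p,s,r,u,q}

{p,s,r,u,q}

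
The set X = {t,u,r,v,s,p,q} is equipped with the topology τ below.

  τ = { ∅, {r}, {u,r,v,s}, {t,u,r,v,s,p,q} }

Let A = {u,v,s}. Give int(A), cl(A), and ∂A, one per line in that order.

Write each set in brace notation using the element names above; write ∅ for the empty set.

U open, U⊆A: ∅. int(A) = ⋃ = ∅
X∖A={t,r,p,q}, int(X∖A)={r}, hence cl(A)={t,u,v,s,p,q}
∂A: remove int from cl → {t,u,v,s,p,q}

int(A) = ∅
cl(A)  = {t,u,v,s,p,q}
∂A     = {t,u,v,s,p,q}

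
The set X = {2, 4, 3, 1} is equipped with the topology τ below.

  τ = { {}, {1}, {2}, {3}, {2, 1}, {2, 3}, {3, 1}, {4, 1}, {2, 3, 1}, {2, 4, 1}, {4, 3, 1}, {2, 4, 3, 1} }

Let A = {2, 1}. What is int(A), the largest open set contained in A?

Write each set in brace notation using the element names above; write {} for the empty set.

{2, 1}

opens ⊆ A: {}, {2}, {1}, {2, 1}; union → int = {2, 1}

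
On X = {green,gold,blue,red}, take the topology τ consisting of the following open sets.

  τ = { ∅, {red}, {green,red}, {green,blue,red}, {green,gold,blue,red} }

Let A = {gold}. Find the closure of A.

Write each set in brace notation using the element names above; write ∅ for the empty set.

X∖A={green,blue,red}, int(X∖A)={green,blue,red}, hence cl(A)={gold}

{gold}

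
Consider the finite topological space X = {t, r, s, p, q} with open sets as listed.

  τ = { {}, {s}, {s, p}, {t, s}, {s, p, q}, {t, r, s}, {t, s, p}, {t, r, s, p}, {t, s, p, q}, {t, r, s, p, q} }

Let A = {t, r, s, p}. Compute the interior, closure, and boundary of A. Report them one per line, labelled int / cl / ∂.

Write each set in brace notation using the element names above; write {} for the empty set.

open subsets of A: {}, {s}, {s, p}, {t, s}, {t, s, p}, {t, r, s}, {t, r, s, p}; so int(A) = {t, r, s, p}
closure: X∖int(X∖A) = X∖{} = {t, r, s, p, q}
∂A = {t, r, s, p, q} minus {t, r, s, p} = {q}

int(A) = {t, r, s, p}
cl(A)  = {t, r, s, p, q}
∂A     = {q}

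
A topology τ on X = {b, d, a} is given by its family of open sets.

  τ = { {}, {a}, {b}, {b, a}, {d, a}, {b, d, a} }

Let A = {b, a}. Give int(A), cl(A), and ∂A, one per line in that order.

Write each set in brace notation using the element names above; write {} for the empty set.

int(A) = {b, a}
cl(A)  = {b, d, a}
∂A     = {d}

opens ⊆ A: {}, {b}, {a}, {b, a}; union → int = {b, a}
complement {d}; its interior {}; cl(A) = X∖{} = {b, d, a}
boundary = {b, d, a} ∖ {b, a} = {d}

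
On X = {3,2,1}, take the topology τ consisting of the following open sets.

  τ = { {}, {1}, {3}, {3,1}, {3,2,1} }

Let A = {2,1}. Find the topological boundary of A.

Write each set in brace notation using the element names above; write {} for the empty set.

{2}

open subsets of A: {}, {1}; so int(A) = {1}
closure: X∖int(X∖A) = X∖{3} = {2,1}
∂A = {2,1} minus {1} = {2}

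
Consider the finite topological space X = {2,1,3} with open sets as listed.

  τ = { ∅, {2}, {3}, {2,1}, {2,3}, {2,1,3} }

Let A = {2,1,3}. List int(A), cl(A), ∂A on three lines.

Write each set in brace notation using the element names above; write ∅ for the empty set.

opens ⊆ A: ∅, {2}, {3}, {2,1}, {2,3}, {2,1,3}; union → int = {2,1,3}
complement ∅; its interior ∅; cl(A) = X∖∅ = {2,1,3}
boundary = {2,1,3} ∖ {2,1,3} = ∅

int(A) = {2,1,3}
cl(A)  = {2,1,3}
∂A     = ∅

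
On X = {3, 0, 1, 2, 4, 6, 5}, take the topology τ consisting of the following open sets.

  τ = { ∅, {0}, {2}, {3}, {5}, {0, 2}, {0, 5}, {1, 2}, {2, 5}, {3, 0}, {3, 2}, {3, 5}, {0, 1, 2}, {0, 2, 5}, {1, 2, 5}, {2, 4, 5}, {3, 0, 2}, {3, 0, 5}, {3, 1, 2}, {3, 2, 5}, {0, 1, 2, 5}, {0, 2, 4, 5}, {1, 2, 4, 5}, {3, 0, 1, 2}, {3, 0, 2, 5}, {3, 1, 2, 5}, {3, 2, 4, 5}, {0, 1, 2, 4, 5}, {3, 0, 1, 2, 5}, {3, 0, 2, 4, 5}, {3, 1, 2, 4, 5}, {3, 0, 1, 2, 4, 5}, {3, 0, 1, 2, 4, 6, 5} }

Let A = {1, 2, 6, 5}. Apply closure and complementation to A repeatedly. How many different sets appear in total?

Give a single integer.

8

closure: X∖int(X∖A) = X∖{3, 0} = {1, 2, 4, 6, 5}
Let k=closure and c=complement:
  1. A     = {1, 2, 6, 5}
  2. kA    = {1, 2, 4, 6, 5}
  3. cA    = {3, 0, 4}
  4. ckA   = {3, 0}
  5. kcA   = {3, 0, 4, 6}
  6. kckA  = {3, 0, 6}
  7. ckcA  = {1, 2, 5}
  8. ckckA = {1, 2, 4, 5}
— saturated at 8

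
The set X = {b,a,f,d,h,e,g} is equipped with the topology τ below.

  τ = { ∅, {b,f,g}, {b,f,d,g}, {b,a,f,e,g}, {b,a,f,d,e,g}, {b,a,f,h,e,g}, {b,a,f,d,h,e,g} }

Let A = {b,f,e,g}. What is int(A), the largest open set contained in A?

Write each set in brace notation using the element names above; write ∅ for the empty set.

{b,f,g}

interior: largest open inside A is {b,f,g} (from ∅, {b,f,g})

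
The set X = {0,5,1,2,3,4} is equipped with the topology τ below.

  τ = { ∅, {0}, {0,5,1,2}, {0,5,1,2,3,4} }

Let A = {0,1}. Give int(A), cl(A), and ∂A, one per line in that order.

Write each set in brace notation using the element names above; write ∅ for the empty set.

U open, U⊆A: ∅, {0}. int(A) = ⋃ = {0}
X∖A={5,2,3,4}, int(X∖A)=∅, hence cl(A)={0,5,1,2,3,4}
∂A: remove int from cl → {5,1,2,3,4}

int(A) = {0}
cl(A)  = {0,5,1,2,3,4}
∂A     = {5,1,2,3,4}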